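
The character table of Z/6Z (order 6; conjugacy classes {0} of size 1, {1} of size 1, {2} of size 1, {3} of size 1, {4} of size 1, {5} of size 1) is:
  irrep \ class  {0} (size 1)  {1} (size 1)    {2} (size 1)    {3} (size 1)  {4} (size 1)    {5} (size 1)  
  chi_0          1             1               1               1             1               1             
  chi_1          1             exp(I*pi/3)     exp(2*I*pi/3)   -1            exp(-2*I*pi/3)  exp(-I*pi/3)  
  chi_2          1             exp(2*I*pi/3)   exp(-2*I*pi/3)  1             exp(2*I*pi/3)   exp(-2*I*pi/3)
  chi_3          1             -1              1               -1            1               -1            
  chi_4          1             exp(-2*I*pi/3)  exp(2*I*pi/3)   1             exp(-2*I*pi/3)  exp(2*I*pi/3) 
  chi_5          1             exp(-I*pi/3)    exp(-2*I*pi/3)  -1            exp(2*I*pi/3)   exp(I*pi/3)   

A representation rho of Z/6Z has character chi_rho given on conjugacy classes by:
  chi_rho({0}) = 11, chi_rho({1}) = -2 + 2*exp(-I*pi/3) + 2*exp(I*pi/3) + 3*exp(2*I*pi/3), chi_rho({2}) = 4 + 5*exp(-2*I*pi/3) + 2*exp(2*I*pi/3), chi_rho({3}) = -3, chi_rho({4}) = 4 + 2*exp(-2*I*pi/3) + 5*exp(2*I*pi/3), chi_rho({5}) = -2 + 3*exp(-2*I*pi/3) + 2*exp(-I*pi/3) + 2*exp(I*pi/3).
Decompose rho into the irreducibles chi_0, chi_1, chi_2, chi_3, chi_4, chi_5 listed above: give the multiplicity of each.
Multiplicities: chi_0: 1, chi_1: 2, chi_2: 3, chi_3: 3, chi_4: 0, chi_5: 2.

Derivation: Use <chi_rho, chi> = (1/|G|) sum_C |C| * chi_rho(C) * conj(chi(C)) with |G| = 6 for each irreducible chi in the table:
  <chi_rho, chi_0> = (1/6)[1*(11)*conj(1) + 1*(-2 + 2*exp(-I*pi/3) + 2*exp(I*pi/3) + 3*exp(2*I*pi/3))*conj(1) + 1*(4 + 5*exp(-2*I*pi/3) + 2*exp(2*I*pi/3))*conj(1) + 1*(-3)*conj(1) + 1*(4 + 2*exp(-2*I*pi/3) + 5*exp(2*I*pi/3))*conj(1) + 1*(-2 + 3*exp(-2*I*pi/3) + 2*exp(-I*pi/3) + 2*exp(I*pi/3))*conj(1)]
      = (1/6)[(11) + (-2 + 2*exp(-I*pi/3) + 2*exp(I*pi/3) + 3*exp(2*I*pi/3)) + (4 + 5*exp(-2*I*pi/3) + 2*exp(2*I*pi/3)) + (-3) + (4 + 2*exp(-2*I*pi/3) + 5*exp(2*I*pi/3)) + (-2 + 3*exp(-2*I*pi/3) + 2*exp(-I*pi/3) + 2*exp(I*pi/3))] = 6/6 = 1
  <chi_rho, chi_1> = (1/6)[1*(11)*conj(1) + 1*(-2 + 2*exp(-I*pi/3) + 2*exp(I*pi/3) + 3*exp(2*I*pi/3))*conj(exp(I*pi/3)) + 1*(4 + 5*exp(-2*I*pi/3) + 2*exp(2*I*pi/3))*conj(exp(2*I*pi/3)) + 1*(-3)*conj(-1) + 1*(4 + 2*exp(-2*I*pi/3) + 5*exp(2*I*pi/3))*conj(exp(-2*I*pi/3)) + 1*(-2 + 3*exp(-2*I*pi/3) + 2*exp(-I*pi/3) + 2*exp(I*pi/3))*conj(exp(-I*pi/3))]
      = (1/6)[(11) + (2 + 2*exp(-2*I*pi/3) - 2*exp(-I*pi/3) + 3*exp(I*pi/3)) + (2 + 4*exp(-2*I*pi/3) + 5*exp(2*I*pi/3)) + (3) + (2 + 5*exp(-2*I*pi/3) + 4*exp(2*I*pi/3)) + (2 + 3*exp(-I*pi/3) - 2*exp(I*pi/3) + 2*exp(2*I*pi/3))] = 12/6 = 2
  <chi_rho, chi_2> = (1/6)[1*(11)*conj(1) + 1*(-2 + 2*exp(-I*pi/3) + 2*exp(I*pi/3) + 3*exp(2*I*pi/3))*conj(exp(2*I*pi/3)) + 1*(4 + 5*exp(-2*I*pi/3) + 2*exp(2*I*pi/3))*conj(exp(-2*I*pi/3)) + 1*(-3)*conj(1) + 1*(4 + 2*exp(-2*I*pi/3) + 5*exp(2*I*pi/3))*conj(exp(2*I*pi/3)) + 1*(-2 + 3*exp(-2*I*pi/3) + 2*exp(-I*pi/3) + 2*exp(I*pi/3))*conj(exp(-2*I*pi/3))]
      = (1/6)[(11) + (3) + (5 + 2*exp(-2*I*pi/3) + 4*exp(2*I*pi/3)) + (-3) + (5 + 4*exp(-2*I*pi/3) + 2*exp(2*I*pi/3)) + (3)] = 18/6 = 3
  <chi_rho, chi_3> = (1/6)[1*(11)*conj(1) + 1*(-2 + 2*exp(-I*pi/3) + 2*exp(I*pi/3) + 3*exp(2*I*pi/3))*conj(-1) + 1*(4 + 5*exp(-2*I*pi/3) + 2*exp(2*I*pi/3))*conj(1) + 1*(-3)*conj(-1) + 1*(4 + 2*exp(-2*I*pi/3) + 5*exp(2*I*pi/3))*conj(1) + 1*(-2 + 3*exp(-2*I*pi/3) + 2*exp(-I*pi/3) + 2*exp(I*pi/3))*conj(-1)]
      = (1/6)[(11) + (2 - 3*exp(2*I*pi/3) - 2*exp(I*pi/3) - 2*exp(-I*pi/3)) + (4 + 5*exp(-2*I*pi/3) + 2*exp(2*I*pi/3)) + (3) + (4 + 2*exp(-2*I*pi/3) + 5*exp(2*I*pi/3)) + (2 - 2*exp(I*pi/3) - 2*exp(-I*pi/3) - 3*exp(-2*I*pi/3))] = 18/6 = 3
  <chi_rho, chi_4> = (1/6)[1*(11)*conj(1) + 1*(-2 + 2*exp(-I*pi/3) + 2*exp(I*pi/3) + 3*exp(2*I*pi/3))*conj(exp(-2*I*pi/3)) + 1*(4 + 5*exp(-2*I*pi/3) + 2*exp(2*I*pi/3))*conj(exp(2*I*pi/3)) + 1*(-3)*conj(1) + 1*(4 + 2*exp(-2*I*pi/3) + 5*exp(2*I*pi/3))*conj(exp(-2*I*pi/3)) + 1*(-2 + 3*exp(-2*I*pi/3) + 2*exp(-I*pi/3) + 2*exp(I*pi/3))*conj(exp(2*I*pi/3))]
      = (1/6)[(11) + (-2 + 3*exp(-2*I*pi/3) - 2*exp(2*I*pi/3) + 2*exp(I*pi/3)) + (2 + 4*exp(-2*I*pi/3) + 5*exp(2*I*pi/3)) + (-3) + (2 + 5*exp(-2*I*pi/3) + 4*exp(2*I*pi/3)) + (-2 + 2*exp(-I*pi/3) - 2*exp(-2*I*pi/3) + 3*exp(2*I*pi/3))] = 0/6 = 0
  <chi_rho, chi_5> = (1/6)[1*(11)*conj(1) + 1*(-2 + 2*exp(-I*pi/3) + 2*exp(I*pi/3) + 3*exp(2*I*pi/3))*conj(exp(-I*pi/3)) + 1*(4 + 5*exp(-2*I*pi/3) + 2*exp(2*I*pi/3))*conj(exp(-2*I*pi/3)) + 1*(-3)*conj(-1) + 1*(4 + 2*exp(-2*I*pi/3) + 5*exp(2*I*pi/3))*conj(exp(2*I*pi/3)) + 1*(-2 + 3*exp(-2*I*pi/3) + 2*exp(-I*pi/3) + 2*exp(I*pi/3))*conj(exp(I*pi/3))]
      = (1/6)[(11) + (-3) + (5 + 2*exp(-2*I*pi/3) + 4*exp(2*I*pi/3)) + (3) + (5 + 4*exp(-2*I*pi/3) + 2*exp(2*I*pi/3)) + (-3)] = 12/6 = 2
(Exp terms are combined using exp(i*s)*conj(exp(i*t)) = exp(i*(s-t)), and sums of them are collapsed using the identity that for every m > 1 the m distinct m-th roots of unity sum to 0, e.g. 1 + exp(2*I*pi/3) + exp(-2*I*pi/3) = 0.)
Dimension check: dim(rho) = sum (mult * dim) = 1*1 + 2*1 + 3*1 + 3*1 + 0*1 + 2*1 = 11 = chi_rho(e) = 11.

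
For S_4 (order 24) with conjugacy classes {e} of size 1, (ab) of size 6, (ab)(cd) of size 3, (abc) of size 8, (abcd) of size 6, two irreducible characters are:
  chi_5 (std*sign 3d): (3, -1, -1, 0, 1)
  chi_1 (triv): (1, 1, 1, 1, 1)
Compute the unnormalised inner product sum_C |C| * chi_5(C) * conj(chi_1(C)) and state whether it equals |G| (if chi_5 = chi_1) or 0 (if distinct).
Sum = 0; so <chi_5, chi_1> = 0 (distinct irreducibles are orthogonal).

Why: Compute term by term over conjugacy classes (|C| * chi_5(C) * conj(chi_1(C))):
  1*(3)*conj(1) + 6*(-1)*conj(1) + 3*(-1)*conj(1) + 8*(0)*conj(1) + 6*(1)*conj(1)
  = (3) + (-6) + (-3) + (0) + (6)
  = 0.
Dividing by |G| = 24 gives 0/24 = 0, matching the row-orthogonality relation <chi_5, chi_1> = [chi_5 = chi_1].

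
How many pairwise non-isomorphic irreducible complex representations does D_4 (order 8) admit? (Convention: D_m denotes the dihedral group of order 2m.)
5

Why: The number of irreducible complex representations of a finite group equals its number of conjugacy classes. D_4 has 5 conjugacy classes (n/2 + 3 for n even), so D_4 (order 8) has exactly 5 irreducible complex representations.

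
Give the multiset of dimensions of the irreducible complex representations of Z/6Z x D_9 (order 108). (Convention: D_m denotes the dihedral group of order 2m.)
Dimensions: 1, 1, 1, 1, 1, 1, 1, 1, 1, 1, 1, 1, 2, 2, 2, 2, 2, 2, 2, 2, 2, 2, 2, 2, 2, 2, 2, 2, 2, 2, 2, 2, 2, 2, 2, 2

Reasoning: There are 36 irreducibles (= number of conjugacy classes). Their dimensions d_i satisfy sum d_i^2 = |G| = 108: 1 + 1 + 1 + 1 + 1 + 1 + 1 + 1 + 1 + 1 + 1 + 1 + 4 + 4 + 4 + 4 + 4 + 4 + 4 + 4 + 4 + 4 + 4 + 4 + 4 + 4 + 4 + 4 + 4 + 4 + 4 + 4 + 4 + 4 + 4 + 4 = 108. (For the product with Z/6Z: each of the 6 1-dim characters of Z/6Z tensors with each irrep of D_9, giving 6 copies of each D_9-dimension.)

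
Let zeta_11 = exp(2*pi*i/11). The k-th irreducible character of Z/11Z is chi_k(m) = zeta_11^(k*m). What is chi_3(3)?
chi_3(3) = zeta_11^9 = exp(-4*I*pi/11)

Details: chi_3(3) = zeta_11^(3*3) = zeta_11^9. Since zeta_11^11 = 1, this equals zeta_11^9 = exp(2*pi*i*9/11) = exp(-4*I*pi/11).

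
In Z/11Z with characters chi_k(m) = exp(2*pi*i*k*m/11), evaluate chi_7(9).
chi_7(9) = zeta_11^63 = exp(-6*I*pi/11)

Reasoning: chi_7(9) = zeta_11^(7*9) = zeta_11^63. Since zeta_11^11 = 1, this equals zeta_11^8 = exp(2*pi*i*8/11) = exp(-6*I*pi/11).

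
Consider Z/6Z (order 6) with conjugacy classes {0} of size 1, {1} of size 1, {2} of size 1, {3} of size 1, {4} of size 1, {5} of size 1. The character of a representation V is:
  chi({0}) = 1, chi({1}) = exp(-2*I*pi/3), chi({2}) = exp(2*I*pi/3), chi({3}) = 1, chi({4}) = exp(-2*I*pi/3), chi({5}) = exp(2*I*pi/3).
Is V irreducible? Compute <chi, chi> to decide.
Irreducible: <chi, chi> = 1.

Proof sketch: <chi, chi> = (1/|G|) sum_C |C| * |chi(C)|^2 = (1/6)[1*|1|^2 + 1*|exp(-2*I*pi/3)|^2 + 1*|exp(2*I*pi/3)|^2 + 1*|1|^2 + 1*|exp(-2*I*pi/3)|^2 + 1*|exp(2*I*pi/3)|^2]
  = (1/6)[(1) + (1) + (1) + (1) + (1) + (1)] = 6/6 = 1.
(Exp terms are combined using exp(i*s)*conj(exp(i*t)) = exp(i*(s-t)), and sums of them are collapsed using the identity that for every m > 1 the m distinct m-th roots of unity sum to 0, e.g. 1 + exp(2*I*pi/3) + exp(-2*I*pi/3) = 0.)
A character is irreducible iff <chi, chi> = 1, so this representation is irreducible.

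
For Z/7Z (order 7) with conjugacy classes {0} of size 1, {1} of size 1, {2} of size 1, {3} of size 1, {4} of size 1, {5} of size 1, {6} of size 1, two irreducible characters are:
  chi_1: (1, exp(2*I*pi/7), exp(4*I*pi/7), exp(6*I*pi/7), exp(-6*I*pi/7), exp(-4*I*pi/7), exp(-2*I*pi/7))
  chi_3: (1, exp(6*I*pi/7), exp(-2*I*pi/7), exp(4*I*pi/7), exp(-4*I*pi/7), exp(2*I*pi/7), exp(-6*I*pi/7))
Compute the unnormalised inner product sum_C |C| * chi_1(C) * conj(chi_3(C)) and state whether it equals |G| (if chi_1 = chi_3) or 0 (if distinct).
Sum = 0; so <chi_1, chi_3> = 0 (distinct irreducibles are orthogonal).

Explanation: Compute term by term over conjugacy classes (|C| * chi_1(C) * conj(chi_3(C))):
  1*(1)*conj(1) + 1*(exp(2*I*pi/7))*conj(exp(6*I*pi/7)) + 1*(exp(4*I*pi/7))*conj(exp(-2*I*pi/7)) + 1*(exp(6*I*pi/7))*conj(exp(4*I*pi/7)) + 1*(exp(-6*I*pi/7))*conj(exp(-4*I*pi/7)) + 1*(exp(-4*I*pi/7))*conj(exp(2*I*pi/7)) + 1*(exp(-2*I*pi/7))*conj(exp(-6*I*pi/7))
  = (1) + (exp(-4*I*pi/7)) + (exp(6*I*pi/7)) + (exp(2*I*pi/7)) + (exp(-2*I*pi/7)) + (exp(-6*I*pi/7)) + (exp(4*I*pi/7))
  = 0.
(Exp terms are combined using exp(i*s)*conj(exp(i*t)) = exp(i*(s-t)), and sums of them are collapsed using the identity that for every m > 1 the m distinct m-th roots of unity sum to 0, e.g. 1 + exp(2*I*pi/3) + exp(-2*I*pi/3) = 0.)
Dividing by |G| = 7 gives 0/7 = 0, matching the row-orthogonality relation <chi_1, chi_3> = [chi_1 = chi_3].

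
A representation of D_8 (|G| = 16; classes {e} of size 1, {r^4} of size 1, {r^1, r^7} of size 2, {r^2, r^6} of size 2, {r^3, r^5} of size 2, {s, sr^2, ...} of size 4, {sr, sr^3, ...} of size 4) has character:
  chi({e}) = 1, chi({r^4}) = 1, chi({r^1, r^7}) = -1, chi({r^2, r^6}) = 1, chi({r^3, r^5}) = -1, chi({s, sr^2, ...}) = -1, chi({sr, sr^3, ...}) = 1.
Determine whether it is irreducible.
Irreducible: <chi, chi> = 1.

<chi, chi> = (1/|G|) sum_C |C| * |chi(C)|^2 = (1/16)[1*|1|^2 + 1*|1|^2 + 2*|-1|^2 + 2*|1|^2 + 2*|-1|^2 + 4*|-1|^2 + 4*|1|^2]
  = (1/16)[(1) + (1) + (2) + (2) + (2) + (4) + (4)] = 16/16 = 1.
A character is irreducible iff <chi, chi> = 1, so this representation is irreducible.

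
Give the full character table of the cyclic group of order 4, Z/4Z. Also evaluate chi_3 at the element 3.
Character table of Z/4Z (irreps indexed chi_0,...,chi_3 with chi_k(m) = zeta_4^(k*m), zeta_4 = exp(2*pi*i/4)):
  irrep \ class  {0} (size 1)  {1} (size 1)  {2} (size 1)  {3} (size 1)
  chi_0          1             1             1             1           
  chi_1          1             I             -1            -I          
  chi_2          1             -1            1             -1          
  chi_3          1             -I            -1            I           

Spot check: chi_3(3) = zeta_4^(3*3) = zeta_4^9 = I.

Proof sketch: Z/4Z is abelian, so all 4 irreducible complex representations are 1-dimensional. They are given by chi_k(m) = zeta_4^(k*m) for k = 0,...,3. Row orthogonality: sum_m chi_k(m) conj(chi_l(m)) = 4 * [k = l].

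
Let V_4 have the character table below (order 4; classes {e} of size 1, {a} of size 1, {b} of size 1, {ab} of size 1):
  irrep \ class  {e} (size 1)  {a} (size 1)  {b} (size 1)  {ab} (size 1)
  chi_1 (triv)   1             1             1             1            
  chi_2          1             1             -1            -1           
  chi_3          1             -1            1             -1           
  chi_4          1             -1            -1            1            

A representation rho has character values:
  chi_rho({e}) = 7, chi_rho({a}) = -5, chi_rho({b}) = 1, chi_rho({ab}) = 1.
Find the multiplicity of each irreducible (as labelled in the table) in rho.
Multiplicities: chi_1: 1, chi_2: 0, chi_3: 3, chi_4: 3.

Details: Use <chi_rho, chi> = (1/|G|) sum_C |C| * chi_rho(C) * conj(chi(C)) with |G| = 4 for each irreducible chi in the table:
  <chi_rho, chi_1> = (1/4)[1*(7)*conj(1) + 1*(-5)*conj(1) + 1*(1)*conj(1) + 1*(1)*conj(1)]
      = (1/4)[(7) + (-5) + (1) + (1)] = 4/4 = 1
  <chi_rho, chi_2> = (1/4)[1*(7)*conj(1) + 1*(-5)*conj(1) + 1*(1)*conj(-1) + 1*(1)*conj(-1)]
      = (1/4)[(7) + (-5) + (-1) + (-1)] = 0/4 = 0
  <chi_rho, chi_3> = (1/4)[1*(7)*conj(1) + 1*(-5)*conj(-1) + 1*(1)*conj(1) + 1*(1)*conj(-1)]
      = (1/4)[(7) + (5) + (1) + (-1)] = 12/4 = 3
  <chi_rho, chi_4> = (1/4)[1*(7)*conj(1) + 1*(-5)*conj(-1) + 1*(1)*conj(-1) + 1*(1)*conj(1)]
      = (1/4)[(7) + (5) + (-1) + (1)] = 12/4 = 3
Dimension check: dim(rho) = sum (mult * dim) = 1*1 + 0*1 + 3*1 + 3*1 = 7 = chi_rho(e) = 7.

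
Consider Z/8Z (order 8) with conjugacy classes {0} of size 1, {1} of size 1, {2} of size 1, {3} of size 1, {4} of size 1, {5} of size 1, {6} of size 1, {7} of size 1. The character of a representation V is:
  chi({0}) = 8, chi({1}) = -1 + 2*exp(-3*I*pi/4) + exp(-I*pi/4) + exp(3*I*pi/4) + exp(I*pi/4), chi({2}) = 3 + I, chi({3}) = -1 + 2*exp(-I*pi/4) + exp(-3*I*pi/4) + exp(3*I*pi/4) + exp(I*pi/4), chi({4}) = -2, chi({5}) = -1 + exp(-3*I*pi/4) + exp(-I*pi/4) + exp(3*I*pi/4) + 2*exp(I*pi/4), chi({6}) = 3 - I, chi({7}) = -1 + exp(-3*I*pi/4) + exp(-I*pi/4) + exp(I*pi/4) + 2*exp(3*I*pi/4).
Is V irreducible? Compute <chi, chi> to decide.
Not irreducible (reducible): <chi, chi> = 12 > 1.

Details: <chi, chi> = (1/|G|) sum_C |C| * |chi(C)|^2 = (1/8)[1*|8|^2 + 1*|-1 + 2*exp(-3*I*pi/4) + exp(-I*pi/4) + exp(3*I*pi/4) + exp(I*pi/4)|^2 + 1*|3 + I|^2 + 1*|-1 + 2*exp(-I*pi/4) + exp(-3*I*pi/4) + exp(3*I*pi/4) + exp(I*pi/4)|^2 + 1*|-2|^2 + 1*|-1 + exp(-3*I*pi/4) + exp(-I*pi/4) + exp(3*I*pi/4) + 2*exp(I*pi/4)|^2 + 1*|3 - I|^2 + 1*|-1 + exp(-3*I*pi/4) + exp(-I*pi/4) + exp(I*pi/4) + 2*exp(3*I*pi/4)|^2]
  = (1/8)[(64) + (2 - 3*exp(3*I*pi/4) - 2*exp(I*pi/4) - 2*exp(-I*pi/4) - 3*exp(-3*I*pi/4)) + (10) + (2 - 3*exp(I*pi/4) - 2*exp(3*I*pi/4) - 2*exp(-3*I*pi/4) - 3*exp(-I*pi/4)) + (4) + (2 - 3*exp(I*pi/4) - 2*exp(3*I*pi/4) - 2*exp(-3*I*pi/4) - 3*exp(-I*pi/4)) + (10) + (2 - 3*exp(3*I*pi/4) - 2*exp(I*pi/4) - 2*exp(-I*pi/4) - 3*exp(-3*I*pi/4))] = 96/8 = 12.
(Exp terms are combined using exp(i*s)*conj(exp(i*t)) = exp(i*(s-t)), and sums of them are collapsed using the identity that for every m > 1 the m distinct m-th roots of unity sum to 0, e.g. 1 + exp(2*I*pi/3) + exp(-2*I*pi/3) = 0.)
A character is irreducible iff <chi, chi> = 1, so this representation is reducible.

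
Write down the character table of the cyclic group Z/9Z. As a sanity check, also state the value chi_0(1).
Character table of Z/9Z (irreps indexed chi_0,...,chi_8 with chi_k(m) = zeta_9^(k*m), zeta_9 = exp(2*pi*i/9)):
  irrep \ class  {0} (size 1)  {1} (size 1)    {2} (size 1)    {3} (size 1)    {4} (size 1)    {5} (size 1)    {6} (size 1)    {7} (size 1)    {8} (size 1)  
  chi_0          1             1               1               1               1               1               1               1               1             
  chi_1          1             exp(2*I*pi/9)   exp(4*I*pi/9)   exp(2*I*pi/3)   exp(8*I*pi/9)   exp(-8*I*pi/9)  exp(-2*I*pi/3)  exp(-4*I*pi/9)  exp(-2*I*pi/9)
  chi_2          1             exp(4*I*pi/9)   exp(8*I*pi/9)   exp(-2*I*pi/3)  exp(-2*I*pi/9)  exp(2*I*pi/9)   exp(2*I*pi/3)   exp(-8*I*pi/9)  exp(-4*I*pi/9)
  chi_3          1             exp(2*I*pi/3)   exp(-2*I*pi/3)  1               exp(2*I*pi/3)   exp(-2*I*pi/3)  1               exp(2*I*pi/3)   exp(-2*I*pi/3)
  chi_4          1             exp(8*I*pi/9)   exp(-2*I*pi/9)  exp(2*I*pi/3)   exp(-4*I*pi/9)  exp(4*I*pi/9)   exp(-2*I*pi/3)  exp(2*I*pi/9)   exp(-8*I*pi/9)
  chi_5          1             exp(-8*I*pi/9)  exp(2*I*pi/9)   exp(-2*I*pi/3)  exp(4*I*pi/9)   exp(-4*I*pi/9)  exp(2*I*pi/3)   exp(-2*I*pi/9)  exp(8*I*pi/9) 
  chi_6          1             exp(-2*I*pi/3)  exp(2*I*pi/3)   1               exp(-2*I*pi/3)  exp(2*I*pi/3)   1               exp(-2*I*pi/3)  exp(2*I*pi/3) 
  chi_7          1             exp(-4*I*pi/9)  exp(-8*I*pi/9)  exp(2*I*pi/3)   exp(2*I*pi/9)   exp(-2*I*pi/9)  exp(-2*I*pi/3)  exp(8*I*pi/9)   exp(4*I*pi/9) 
  chi_8          1             exp(-2*I*pi/9)  exp(-4*I*pi/9)  exp(-2*I*pi/3)  exp(-8*I*pi/9)  exp(8*I*pi/9)   exp(2*I*pi/3)   exp(4*I*pi/9)   exp(2*I*pi/9) 

Spot check: chi_0(1) = zeta_9^(0*1) = zeta_9^0 = 1.

Argument: Z/9Z is abelian, so all 9 irreducible complex representations are 1-dimensional. They are given by chi_k(m) = zeta_9^(k*m) for k = 0,...,8. Row orthogonality: sum_m chi_k(m) conj(chi_l(m)) = 9 * [k = l].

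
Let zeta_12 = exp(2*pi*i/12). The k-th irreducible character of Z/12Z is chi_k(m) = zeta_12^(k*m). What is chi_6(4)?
chi_6(4) = zeta_12^24 = 1

Explanation: chi_6(4) = zeta_12^(6*4) = zeta_12^24. Since zeta_12^12 = 1, this equals zeta_12^0 = exp(2*pi*i*0/12) = 1.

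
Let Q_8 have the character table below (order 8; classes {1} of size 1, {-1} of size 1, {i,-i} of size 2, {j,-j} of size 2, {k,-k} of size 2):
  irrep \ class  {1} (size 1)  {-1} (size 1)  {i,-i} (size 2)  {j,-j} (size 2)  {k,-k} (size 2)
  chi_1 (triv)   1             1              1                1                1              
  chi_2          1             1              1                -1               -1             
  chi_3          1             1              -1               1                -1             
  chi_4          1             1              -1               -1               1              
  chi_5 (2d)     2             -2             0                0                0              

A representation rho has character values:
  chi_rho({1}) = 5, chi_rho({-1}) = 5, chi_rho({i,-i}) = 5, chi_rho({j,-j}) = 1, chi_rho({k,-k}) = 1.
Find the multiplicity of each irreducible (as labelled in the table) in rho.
Multiplicities: chi_1: 3, chi_2: 2, chi_3: 0, chi_4: 0, chi_5: 0.

Solution. Use <chi_rho, chi> = (1/|G|) sum_C |C| * chi_rho(C) * conj(chi(C)) with |G| = 8 for each irreducible chi in the table:
  <chi_rho, chi_1> = (1/8)[1*(5)*conj(1) + 1*(5)*conj(1) + 2*(5)*conj(1) + 2*(1)*conj(1) + 2*(1)*conj(1)]
      = (1/8)[(5) + (5) + (10) + (2) + (2)] = 24/8 = 3
  <chi_rho, chi_2> = (1/8)[1*(5)*conj(1) + 1*(5)*conj(1) + 2*(5)*conj(1) + 2*(1)*conj(-1) + 2*(1)*conj(-1)]
      = (1/8)[(5) + (5) + (10) + (-2) + (-2)] = 16/8 = 2
  <chi_rho, chi_3> = (1/8)[1*(5)*conj(1) + 1*(5)*conj(1) + 2*(5)*conj(-1) + 2*(1)*conj(1) + 2*(1)*conj(-1)]
      = (1/8)[(5) + (5) + (-10) + (2) + (-2)] = 0/8 = 0
  <chi_rho, chi_4> = (1/8)[1*(5)*conj(1) + 1*(5)*conj(1) + 2*(5)*conj(-1) + 2*(1)*conj(-1) + 2*(1)*conj(1)]
      = (1/8)[(5) + (5) + (-10) + (-2) + (2)] = 0/8 = 0
  <chi_rho, chi_5> = (1/8)[1*(5)*conj(2) + 1*(5)*conj(-2) + 2*(5)*conj(0) + 2*(1)*conj(0) + 2*(1)*conj(0)]
      = (1/8)[(10) + (-10) + (0) + (0) + (0)] = 0/8 = 0
Dimension check: dim(rho) = sum (mult * dim) = 3*1 + 2*1 + 0*1 + 0*1 + 0*2 = 5 = chi_rho(e) = 5.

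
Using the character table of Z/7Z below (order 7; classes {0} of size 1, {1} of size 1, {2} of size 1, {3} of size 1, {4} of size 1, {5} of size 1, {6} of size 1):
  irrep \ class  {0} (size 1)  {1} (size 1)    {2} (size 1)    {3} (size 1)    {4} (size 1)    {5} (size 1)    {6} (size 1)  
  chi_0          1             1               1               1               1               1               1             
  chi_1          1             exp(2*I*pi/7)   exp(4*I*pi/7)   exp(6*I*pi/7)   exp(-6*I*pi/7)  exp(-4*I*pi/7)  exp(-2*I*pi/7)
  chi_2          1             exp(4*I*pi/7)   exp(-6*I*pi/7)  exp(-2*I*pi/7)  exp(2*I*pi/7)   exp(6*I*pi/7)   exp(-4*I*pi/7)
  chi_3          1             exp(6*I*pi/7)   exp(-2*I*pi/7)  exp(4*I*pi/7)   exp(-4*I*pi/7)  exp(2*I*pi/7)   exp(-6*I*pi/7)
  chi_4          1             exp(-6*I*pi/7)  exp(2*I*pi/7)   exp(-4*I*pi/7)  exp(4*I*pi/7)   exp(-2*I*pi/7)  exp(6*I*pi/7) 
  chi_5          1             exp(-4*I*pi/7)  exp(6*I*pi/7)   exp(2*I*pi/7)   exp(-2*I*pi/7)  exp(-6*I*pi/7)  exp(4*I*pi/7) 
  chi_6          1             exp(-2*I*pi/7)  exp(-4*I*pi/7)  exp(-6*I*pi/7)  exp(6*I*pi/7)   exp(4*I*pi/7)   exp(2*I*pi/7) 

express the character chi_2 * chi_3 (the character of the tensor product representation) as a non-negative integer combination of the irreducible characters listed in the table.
chi_2 tensor chi_3 = chi_5 (all other irreducibles have multiplicity 0).

Solution. The character of a tensor product is the pointwise product (chi_2 * chi_3)(C) = chi_2(C) * chi_3(C):
  {0}: (1)*(1), {1}: (exp(4*I*pi/7))*(exp(6*I*pi/7)), {2}: (exp(-6*I*pi/7))*(exp(-2*I*pi/7)), {3}: (exp(-2*I*pi/7))*(exp(4*I*pi/7)), {4}: (exp(2*I*pi/7))*(exp(-4*I*pi/7)), {5}: (exp(6*I*pi/7))*(exp(2*I*pi/7)), {6}: (exp(-4*I*pi/7))*(exp(-6*I*pi/7))
so (chi_2 * chi_3) takes values
  {0} -> 1, {1} -> exp(-4*I*pi/7), {2} -> exp(6*I*pi/7), {3} -> exp(2*I*pi/7), {4} -> exp(-2*I*pi/7), {5} -> exp(-6*I*pi/7), {6} -> exp(4*I*pi/7).
Now take the inner product of this character with each irreducible chi from the table, <chi_2*chi_3, chi> = (1/7) sum_C |C| (chi_2*chi_3)(C) conj(chi(C)):
  <chi_2*chi_3, chi_0> = (1/7)[1*(1)*conj(1) + 1*(exp(-4*I*pi/7))*conj(1) + 1*(exp(6*I*pi/7))*conj(1) + 1*(exp(2*I*pi/7))*conj(1) + 1*(exp(-2*I*pi/7))*conj(1) + 1*(exp(-6*I*pi/7))*conj(1) + 1*(exp(4*I*pi/7))*conj(1)]
      = (1/7)[(1) + (exp(-4*I*pi/7)) + (exp(6*I*pi/7)) + (exp(2*I*pi/7)) + (exp(-2*I*pi/7)) + (exp(-6*I*pi/7)) + (exp(4*I*pi/7))] = 0/7 = 0
  <chi_2*chi_3, chi_1> = (1/7)[1*(1)*conj(1) + 1*(exp(-4*I*pi/7))*conj(exp(2*I*pi/7)) + 1*(exp(6*I*pi/7))*conj(exp(4*I*pi/7)) + 1*(exp(2*I*pi/7))*conj(exp(6*I*pi/7)) + 1*(exp(-2*I*pi/7))*conj(exp(-6*I*pi/7)) + 1*(exp(-6*I*pi/7))*conj(exp(-4*I*pi/7)) + 1*(exp(4*I*pi/7))*conj(exp(-2*I*pi/7))]
      = (1/7)[(1) + (exp(-6*I*pi/7)) + (exp(2*I*pi/7)) + (exp(-4*I*pi/7)) + (exp(4*I*pi/7)) + (exp(-2*I*pi/7)) + (exp(6*I*pi/7))] = 0/7 = 0
  <chi_2*chi_3, chi_2> = (1/7)[1*(1)*conj(1) + 1*(exp(-4*I*pi/7))*conj(exp(4*I*pi/7)) + 1*(exp(6*I*pi/7))*conj(exp(-6*I*pi/7)) + 1*(exp(2*I*pi/7))*conj(exp(-2*I*pi/7)) + 1*(exp(-2*I*pi/7))*conj(exp(2*I*pi/7)) + 1*(exp(-6*I*pi/7))*conj(exp(6*I*pi/7)) + 1*(exp(4*I*pi/7))*conj(exp(-4*I*pi/7))]
      = (1/7)[(1) + (exp(6*I*pi/7)) + (exp(-2*I*pi/7)) + (exp(4*I*pi/7)) + (exp(-4*I*pi/7)) + (exp(2*I*pi/7)) + (exp(-6*I*pi/7))] = 0/7 = 0
  <chi_2*chi_3, chi_3> = (1/7)[1*(1)*conj(1) + 1*(exp(-4*I*pi/7))*conj(exp(6*I*pi/7)) + 1*(exp(6*I*pi/7))*conj(exp(-2*I*pi/7)) + 1*(exp(2*I*pi/7))*conj(exp(4*I*pi/7)) + 1*(exp(-2*I*pi/7))*conj(exp(-4*I*pi/7)) + 1*(exp(-6*I*pi/7))*conj(exp(2*I*pi/7)) + 1*(exp(4*I*pi/7))*conj(exp(-6*I*pi/7))]
      = (1/7)[(1) + (exp(4*I*pi/7)) + (exp(-6*I*pi/7)) + (exp(-2*I*pi/7)) + (exp(2*I*pi/7)) + (exp(6*I*pi/7)) + (exp(-4*I*pi/7))] = 0/7 = 0
  <chi_2*chi_3, chi_4> = (1/7)[1*(1)*conj(1) + 1*(exp(-4*I*pi/7))*conj(exp(-6*I*pi/7)) + 1*(exp(6*I*pi/7))*conj(exp(2*I*pi/7)) + 1*(exp(2*I*pi/7))*conj(exp(-4*I*pi/7)) + 1*(exp(-2*I*pi/7))*conj(exp(4*I*pi/7)) + 1*(exp(-6*I*pi/7))*conj(exp(-2*I*pi/7)) + 1*(exp(4*I*pi/7))*conj(exp(6*I*pi/7))]
      = (1/7)[(1) + (exp(2*I*pi/7)) + (exp(4*I*pi/7)) + (exp(6*I*pi/7)) + (exp(-6*I*pi/7)) + (exp(-4*I*pi/7)) + (exp(-2*I*pi/7))] = 0/7 = 0
  <chi_2*chi_3, chi_5> = (1/7)[1*(1)*conj(1) + 1*(exp(-4*I*pi/7))*conj(exp(-4*I*pi/7)) + 1*(exp(6*I*pi/7))*conj(exp(6*I*pi/7)) + 1*(exp(2*I*pi/7))*conj(exp(2*I*pi/7)) + 1*(exp(-2*I*pi/7))*conj(exp(-2*I*pi/7)) + 1*(exp(-6*I*pi/7))*conj(exp(-6*I*pi/7)) + 1*(exp(4*I*pi/7))*conj(exp(4*I*pi/7))]
      = (1/7)[(1) + (1) + (1) + (1) + (1) + (1) + (1)] = 7/7 = 1
  <chi_2*chi_3, chi_6> = (1/7)[1*(1)*conj(1) + 1*(exp(-4*I*pi/7))*conj(exp(-2*I*pi/7)) + 1*(exp(6*I*pi/7))*conj(exp(-4*I*pi/7)) + 1*(exp(2*I*pi/7))*conj(exp(-6*I*pi/7)) + 1*(exp(-2*I*pi/7))*conj(exp(6*I*pi/7)) + 1*(exp(-6*I*pi/7))*conj(exp(4*I*pi/7)) + 1*(exp(4*I*pi/7))*conj(exp(2*I*pi/7))]
      = (1/7)[(1) + (exp(-2*I*pi/7)) + (exp(-4*I*pi/7)) + (exp(-6*I*pi/7)) + (exp(6*I*pi/7)) + (exp(4*I*pi/7)) + (exp(2*I*pi/7))] = 0/7 = 0
(Exp terms are combined using exp(i*s)*conj(exp(i*t)) = exp(i*(s-t)), and sums of them are collapsed using the identity that for every m > 1 the m distinct m-th roots of unity sum to 0, e.g. 1 + exp(2*I*pi/3) + exp(-2*I*pi/3) = 0.)
Hence the multiplicities are chi_5: 1. Dimension check: dim(chi_2)*dim(chi_3) = 1*1 = 1 and sum (mult * dim) = 1*1 = 1.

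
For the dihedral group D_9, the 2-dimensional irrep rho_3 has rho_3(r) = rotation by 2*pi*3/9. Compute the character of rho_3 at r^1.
chi_{rho_3}(r^1) = 2*cos(2*pi*3*1/9) = -1

Why: rho_3(r^1) is rotation by angle 2*pi*3*1/9, whose trace is 2*cos(2*pi*3*1/9) = -1.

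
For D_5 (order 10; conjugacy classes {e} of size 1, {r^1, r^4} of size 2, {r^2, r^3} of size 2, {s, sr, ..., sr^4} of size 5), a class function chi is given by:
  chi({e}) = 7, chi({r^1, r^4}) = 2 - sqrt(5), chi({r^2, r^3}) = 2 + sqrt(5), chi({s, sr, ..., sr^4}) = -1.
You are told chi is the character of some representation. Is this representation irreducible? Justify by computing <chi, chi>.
Not irreducible (reducible): <chi, chi> = 9 > 1.

Argument: <chi, chi> = (1/|G|) sum_C |C| * |chi(C)|^2 = (1/10)[1*|7|^2 + 2*|2 - sqrt(5)|^2 + 2*|2 + sqrt(5)|^2 + 5*|-1|^2]
  = (1/10)[(49) + (18 - 8*sqrt(5)) + (8*sqrt(5) + 18) + (5)] = 90/10 = 9.
A character is irreducible iff <chi, chi> = 1, so this representation is reducible.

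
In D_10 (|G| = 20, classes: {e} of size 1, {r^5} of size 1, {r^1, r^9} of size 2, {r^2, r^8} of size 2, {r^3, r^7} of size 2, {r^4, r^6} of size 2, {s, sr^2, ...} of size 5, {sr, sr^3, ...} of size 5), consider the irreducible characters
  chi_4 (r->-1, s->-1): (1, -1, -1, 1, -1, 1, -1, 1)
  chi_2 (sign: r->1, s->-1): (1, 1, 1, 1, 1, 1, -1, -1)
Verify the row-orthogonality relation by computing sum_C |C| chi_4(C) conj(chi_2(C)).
Sum = 0; so <chi_4, chi_2> = 0 (distinct irreducibles are orthogonal).

Compute term by term over conjugacy classes (|C| * chi_4(C) * conj(chi_2(C))):
  1*(1)*conj(1) + 1*(-1)*conj(1) + 2*(-1)*conj(1) + 2*(1)*conj(1) + 2*(-1)*conj(1) + 2*(1)*conj(1) + 5*(-1)*conj(-1) + 5*(1)*conj(-1)
  = (1) + (-1) + (-2) + (2) + (-2) + (2) + (5) + (-5)
  = 0.
Dividing by |G| = 20 gives 0/20 = 0, matching the row-orthogonality relation <chi_4, chi_2> = [chi_4 = chi_2].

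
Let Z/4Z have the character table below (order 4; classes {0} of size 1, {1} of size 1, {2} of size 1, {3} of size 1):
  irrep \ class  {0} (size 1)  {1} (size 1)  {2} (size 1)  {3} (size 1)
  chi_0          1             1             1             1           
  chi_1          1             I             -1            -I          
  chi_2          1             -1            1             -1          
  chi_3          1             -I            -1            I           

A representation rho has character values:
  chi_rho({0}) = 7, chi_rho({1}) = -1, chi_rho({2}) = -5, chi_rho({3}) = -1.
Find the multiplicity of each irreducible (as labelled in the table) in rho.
Multiplicities: chi_0: 0, chi_1: 3, chi_2: 1, chi_3: 3.

Argument: Use <chi_rho, chi> = (1/|G|) sum_C |C| * chi_rho(C) * conj(chi(C)) with |G| = 4 for each irreducible chi in the table:
  <chi_rho, chi_0> = (1/4)[1*(7)*conj(1) + 1*(-1)*conj(1) + 1*(-5)*conj(1) + 1*(-1)*conj(1)]
      = (1/4)[(7) + (-1) + (-5) + (-1)] = 0/4 = 0
  <chi_rho, chi_1> = (1/4)[1*(7)*conj(1) + 1*(-1)*conj(I) + 1*(-5)*conj(-1) + 1*(-1)*conj(-I)]
      = (1/4)[(7) + (I) + (5) + (-I)] = 12/4 = 3
  <chi_rho, chi_2> = (1/4)[1*(7)*conj(1) + 1*(-1)*conj(-1) + 1*(-5)*conj(1) + 1*(-1)*conj(-1)]
      = (1/4)[(7) + (1) + (-5) + (1)] = 4/4 = 1
  <chi_rho, chi_3> = (1/4)[1*(7)*conj(1) + 1*(-1)*conj(-I) + 1*(-5)*conj(-1) + 1*(-1)*conj(I)]
      = (1/4)[(7) + (-I) + (5) + (I)] = 12/4 = 3
(Exp terms are combined using exp(i*s)*conj(exp(i*t)) = exp(i*(s-t)), and sums of them are collapsed using the identity that for every m > 1 the m distinct m-th roots of unity sum to 0, e.g. 1 + exp(2*I*pi/3) + exp(-2*I*pi/3) = 0.)
Dimension check: dim(rho) = sum (mult * dim) = 0*1 + 3*1 + 1*1 + 3*1 = 7 = chi_rho(e) = 7.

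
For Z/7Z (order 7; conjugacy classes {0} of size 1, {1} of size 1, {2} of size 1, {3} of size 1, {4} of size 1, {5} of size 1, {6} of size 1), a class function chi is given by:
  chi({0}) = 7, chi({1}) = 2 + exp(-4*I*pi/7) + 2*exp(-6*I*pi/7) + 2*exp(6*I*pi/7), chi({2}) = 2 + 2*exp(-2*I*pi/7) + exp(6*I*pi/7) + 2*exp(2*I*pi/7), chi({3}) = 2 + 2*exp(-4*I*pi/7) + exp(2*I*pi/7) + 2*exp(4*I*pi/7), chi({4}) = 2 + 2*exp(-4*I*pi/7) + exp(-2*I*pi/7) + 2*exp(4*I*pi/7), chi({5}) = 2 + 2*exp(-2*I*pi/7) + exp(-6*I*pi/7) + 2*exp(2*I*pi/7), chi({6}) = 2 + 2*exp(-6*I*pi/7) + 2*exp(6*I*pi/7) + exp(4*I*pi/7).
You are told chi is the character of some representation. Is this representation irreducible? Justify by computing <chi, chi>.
Not irreducible (reducible): <chi, chi> = 13 > 1.

Working: <chi, chi> = (1/|G|) sum_C |C| * |chi(C)|^2 = (1/7)[1*|7|^2 + 1*|2 + exp(-4*I*pi/7) + 2*exp(-6*I*pi/7) + 2*exp(6*I*pi/7)|^2 + 1*|2 + 2*exp(-2*I*pi/7) + exp(6*I*pi/7) + 2*exp(2*I*pi/7)|^2 + 1*|2 + 2*exp(-4*I*pi/7) + exp(2*I*pi/7) + 2*exp(4*I*pi/7)|^2 + 1*|2 + 2*exp(-4*I*pi/7) + exp(-2*I*pi/7) + 2*exp(4*I*pi/7)|^2 + 1*|2 + 2*exp(-2*I*pi/7) + exp(-6*I*pi/7) + 2*exp(2*I*pi/7)|^2 + 1*|2 + 2*exp(-6*I*pi/7) + 2*exp(6*I*pi/7) + exp(4*I*pi/7)|^2]
  = (1/7)[(49) + (13 + 6*exp(-2*I*pi/7) + 4*exp(-4*I*pi/7) + 8*exp(-6*I*pi/7) + 8*exp(6*I*pi/7) + 4*exp(4*I*pi/7) + 6*exp(2*I*pi/7)) + (13 + 8*exp(-2*I*pi/7) + 6*exp(-4*I*pi/7) + 4*exp(-6*I*pi/7) + 4*exp(6*I*pi/7) + 6*exp(4*I*pi/7) + 8*exp(2*I*pi/7)) + (13 + 8*exp(-4*I*pi/7) + 4*exp(-2*I*pi/7) + 6*exp(-6*I*pi/7) + 6*exp(6*I*pi/7) + 4*exp(2*I*pi/7) + 8*exp(4*I*pi/7)) + (13 + 8*exp(-4*I*pi/7) + 4*exp(-2*I*pi/7) + 6*exp(-6*I*pi/7) + 6*exp(6*I*pi/7) + 4*exp(2*I*pi/7) + 8*exp(4*I*pi/7)) + (13 + 8*exp(-2*I*pi/7) + 6*exp(-4*I*pi/7) + 4*exp(-6*I*pi/7) + 4*exp(6*I*pi/7) + 6*exp(4*I*pi/7) + 8*exp(2*I*pi/7)) + (13 + 6*exp(-2*I*pi/7) + 4*exp(-4*I*pi/7) + 8*exp(-6*I*pi/7) + 8*exp(6*I*pi/7) + 4*exp(4*I*pi/7) + 6*exp(2*I*pi/7))] = 91/7 = 13.
(Exp terms are combined using exp(i*s)*conj(exp(i*t)) = exp(i*(s-t)), and sums of them are collapsed using the identity that for every m > 1 the m distinct m-th roots of unity sum to 0, e.g. 1 + exp(2*I*pi/3) + exp(-2*I*pi/3) = 0.)
A character is irreducible iff <chi, chi> = 1, so this representation is reducible.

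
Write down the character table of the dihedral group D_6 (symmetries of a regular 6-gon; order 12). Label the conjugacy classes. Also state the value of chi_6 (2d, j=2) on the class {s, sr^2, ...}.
Conjugacy classes: {e} of size 1, {r^3} of size 1, {r^1, r^5} of size 2, {r^2, r^4} of size 2, {s, sr^2, ...} of size 3, {sr, sr^3, ...} of size 3.
Character table:
  irrep \ class              {e} (size 1)  {r^3} (size 1)  {r^1, r^5} (size 2)  {r^2, r^4} (size 2)  {s, sr^2, ...} (size 3)  {sr, sr^3, ...} (size 3)
  chi_1 (triv)               1             1               1                    1                    1                        1                       
  chi_2 (sign: r->1, s->-1)  1             1               1                    1                    -1                       -1                      
  chi_3 (r->-1, s->1)        1             -1              -1                   1                    1                        -1                      
  chi_4 (r->-1, s->-1)       1             -1              -1                   1                    -1                       1                       
  chi_5 (2d, j=1)            2             -2              1                    -1                   0                        0                       
  chi_6 (2d, j=2)            2             2               -1                   -1                   0                        0                       

Spot check: chi_6 (2d, j=2) on {s, sr^2, ...} = 0.

Reasoning: D_6 has order 2*6 = 12 with 6 conjugacy classes, hence 6 irreducibles. Sum of squared dims 1 + 1 + 1 + 1 + 4 + 4 = 12 = |G|. Linear characters come from the abelianisation; the 2-dimensional irreps have character r^k -> 2*cos(2*pi*j*k/6), reflections -> 0.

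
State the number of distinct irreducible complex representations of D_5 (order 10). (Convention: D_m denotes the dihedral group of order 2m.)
4

Reasoning: The number of irreducible complex representations of a finite group equals its number of conjugacy classes. D_5 has 4 conjugacy classes ((n+3)/2 for n odd), so D_5 (order 10) has exactly 4 irreducible complex representations.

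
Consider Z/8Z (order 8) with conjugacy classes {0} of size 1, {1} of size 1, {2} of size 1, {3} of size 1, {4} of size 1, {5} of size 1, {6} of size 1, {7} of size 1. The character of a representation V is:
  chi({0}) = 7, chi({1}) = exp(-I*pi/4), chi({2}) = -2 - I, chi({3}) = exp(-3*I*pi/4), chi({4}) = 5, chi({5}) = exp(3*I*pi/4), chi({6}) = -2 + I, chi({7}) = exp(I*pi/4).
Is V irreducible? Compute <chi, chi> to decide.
Not irreducible (reducible): <chi, chi> = 11 > 1.

Explanation: <chi, chi> = (1/|G|) sum_C |C| * |chi(C)|^2 = (1/8)[1*|7|^2 + 1*|exp(-I*pi/4)|^2 + 1*|-2 - I|^2 + 1*|exp(-3*I*pi/4)|^2 + 1*|5|^2 + 1*|exp(3*I*pi/4)|^2 + 1*|-2 + I|^2 + 1*|exp(I*pi/4)|^2]
  = (1/8)[(49) + (1) + (5) + (1) + (25) + (1) + (5) + (1)] = 88/8 = 11.
(Exp terms are combined using exp(i*s)*conj(exp(i*t)) = exp(i*(s-t)), and sums of them are collapsed using the identity that for every m > 1 the m distinct m-th roots of unity sum to 0, e.g. 1 + exp(2*I*pi/3) + exp(-2*I*pi/3) = 0.)
A character is irreducible iff <chi, chi> = 1, so this representation is reducible.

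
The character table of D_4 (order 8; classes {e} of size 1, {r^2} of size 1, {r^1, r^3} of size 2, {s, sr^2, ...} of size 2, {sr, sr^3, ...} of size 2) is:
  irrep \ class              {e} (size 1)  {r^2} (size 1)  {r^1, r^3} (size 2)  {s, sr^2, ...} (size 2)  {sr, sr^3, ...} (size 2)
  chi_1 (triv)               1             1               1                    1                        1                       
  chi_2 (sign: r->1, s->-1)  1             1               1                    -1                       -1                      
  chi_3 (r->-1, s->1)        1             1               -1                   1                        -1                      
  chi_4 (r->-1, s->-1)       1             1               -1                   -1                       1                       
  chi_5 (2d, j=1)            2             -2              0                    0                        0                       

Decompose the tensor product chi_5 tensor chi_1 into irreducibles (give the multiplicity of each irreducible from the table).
chi_5 tensor chi_1 = chi_5 (all other irreducibles have multiplicity 0).

The character of a tensor product is the pointwise product (chi_5 * chi_1)(C) = chi_5(C) * chi_1(C):
  {e}: (2)*(1), {r^2}: (-2)*(1), {r^1, r^3}: (0)*(1), {s, sr^2, ...}: (0)*(1), {sr, sr^3, ...}: (0)*(1)
so (chi_5 * chi_1) takes values
  {e} -> 2, {r^2} -> -2, {r^1, r^3} -> 0, {s, sr^2, ...} -> 0, {sr, sr^3, ...} -> 0.
Now take the inner product of this character with each irreducible chi from the table, <chi_5*chi_1, chi> = (1/8) sum_C |C| (chi_5*chi_1)(C) conj(chi(C)):
  <chi_5*chi_1, chi_1> = (1/8)[1*(2)*conj(1) + 1*(-2)*conj(1) + 2*(0)*conj(1) + 2*(0)*conj(1) + 2*(0)*conj(1)]
      = (1/8)[(2) + (-2) + (0) + (0) + (0)] = 0/8 = 0
  <chi_5*chi_1, chi_2> = (1/8)[1*(2)*conj(1) + 1*(-2)*conj(1) + 2*(0)*conj(1) + 2*(0)*conj(-1) + 2*(0)*conj(-1)]
      = (1/8)[(2) + (-2) + (0) + (0) + (0)] = 0/8 = 0
  <chi_5*chi_1, chi_3> = (1/8)[1*(2)*conj(1) + 1*(-2)*conj(1) + 2*(0)*conj(-1) + 2*(0)*conj(1) + 2*(0)*conj(-1)]
      = (1/8)[(2) + (-2) + (0) + (0) + (0)] = 0/8 = 0
  <chi_5*chi_1, chi_4> = (1/8)[1*(2)*conj(1) + 1*(-2)*conj(1) + 2*(0)*conj(-1) + 2*(0)*conj(-1) + 2*(0)*conj(1)]
      = (1/8)[(2) + (-2) + (0) + (0) + (0)] = 0/8 = 0
  <chi_5*chi_1, chi_5> = (1/8)[1*(2)*conj(2) + 1*(-2)*conj(-2) + 2*(0)*conj(0) + 2*(0)*conj(0) + 2*(0)*conj(0)]
      = (1/8)[(4) + (4) + (0) + (0) + (0)] = 8/8 = 1
Hence the multiplicities are chi_5: 1. Dimension check: dim(chi_5)*dim(chi_1) = 2*1 = 2 and sum (mult * dim) = 1*2 = 2.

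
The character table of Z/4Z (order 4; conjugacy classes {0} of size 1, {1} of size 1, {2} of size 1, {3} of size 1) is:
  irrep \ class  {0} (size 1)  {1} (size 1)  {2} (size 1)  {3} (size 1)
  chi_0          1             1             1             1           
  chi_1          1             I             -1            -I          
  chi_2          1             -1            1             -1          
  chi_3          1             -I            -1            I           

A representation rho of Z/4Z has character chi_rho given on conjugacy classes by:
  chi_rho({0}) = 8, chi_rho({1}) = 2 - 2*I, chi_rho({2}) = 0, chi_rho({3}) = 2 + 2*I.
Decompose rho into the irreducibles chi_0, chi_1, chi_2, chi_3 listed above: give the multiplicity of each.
Multiplicities: chi_0: 3, chi_1: 1, chi_2: 1, chi_3: 3.

Explanation: Use <chi_rho, chi> = (1/|G|) sum_C |C| * chi_rho(C) * conj(chi(C)) with |G| = 4 for each irreducible chi in the table:
  <chi_rho, chi_0> = (1/4)[1*(8)*conj(1) + 1*(2 - 2*I)*conj(1) + 1*(0)*conj(1) + 1*(2 + 2*I)*conj(1)]
      = (1/4)[(8) + (2 - 2*I) + (0) + (2 + 2*I)] = 12/4 = 3
  <chi_rho, chi_1> = (1/4)[1*(8)*conj(1) + 1*(2 - 2*I)*conj(I) + 1*(0)*conj(-1) + 1*(2 + 2*I)*conj(-I)]
      = (1/4)[(8) + (-2 - 2*I) + (0) + (-2 + 2*I)] = 4/4 = 1
  <chi_rho, chi_2> = (1/4)[1*(8)*conj(1) + 1*(2 - 2*I)*conj(-1) + 1*(0)*conj(1) + 1*(2 + 2*I)*conj(-1)]
      = (1/4)[(8) + (-2 + 2*I) + (0) + (-2 - 2*I)] = 4/4 = 1
  <chi_rho, chi_3> = (1/4)[1*(8)*conj(1) + 1*(2 - 2*I)*conj(-I) + 1*(0)*conj(-1) + 1*(2 + 2*I)*conj(I)]
      = (1/4)[(8) + (2 + 2*I) + (0) + (2 - 2*I)] = 12/4 = 3
(Exp terms are combined using exp(i*s)*conj(exp(i*t)) = exp(i*(s-t)), and sums of them are collapsed using the identity that for every m > 1 the m distinct m-th roots of unity sum to 0, e.g. 1 + exp(2*I*pi/3) + exp(-2*I*pi/3) = 0.)
Dimension check: dim(rho) = sum (mult * dim) = 3*1 + 1*1 + 1*1 + 3*1 = 8 = chi_rho(e) = 8.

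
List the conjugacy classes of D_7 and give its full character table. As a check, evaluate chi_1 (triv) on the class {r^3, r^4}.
Conjugacy classes: {e} of size 1, {r^1, r^6} of size 2, {r^2, r^5} of size 2, {r^3, r^4} of size 2, {s, sr, ..., sr^6} of size 7.
Character table:
  irrep \ class              {e} (size 1)  {r^1, r^6} (size 2)  {r^2, r^5} (size 2)  {r^3, r^4} (size 2)  {s, sr, ..., sr^6} (size 7)
  chi_1 (triv)               1             1                    1                    1                    1                          
  chi_2 (sign: r->1, s->-1)  1             1                    1                    1                    -1                         
  chi_3 (2d, j=1)            2             2*cos(2*pi/7)        -2*cos(3*pi/7)       -2*cos(pi/7)         0                          
  chi_4 (2d, j=2)            2             -2*cos(3*pi/7)       -2*cos(pi/7)         2*cos(2*pi/7)        0                          
  chi_5 (2d, j=3)            2             -2*cos(pi/7)         2*cos(2*pi/7)        -2*cos(3*pi/7)       0                          

Spot check: chi_1 (triv) on {r^3, r^4} = 1.

Explanation: D_7 has order 2*7 = 14 with 5 conjugacy classes, hence 5 irreducibles. Sum of squared dims 1 + 1 + 4 + 4 + 4 = 14 = |G|. Linear characters come from the abelianisation; the 2-dimensional irreps have character r^k -> 2*cos(2*pi*j*k/7), reflections -> 0.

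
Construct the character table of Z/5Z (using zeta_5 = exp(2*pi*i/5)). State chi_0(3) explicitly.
Character table of Z/5Z (irreps indexed chi_0,...,chi_4 with chi_k(m) = zeta_5^(k*m), zeta_5 = exp(2*pi*i/5)):
  irrep \ class  {0} (size 1)  {1} (size 1)    {2} (size 1)    {3} (size 1)    {4} (size 1)  
  chi_0          1             1               1               1               1             
  chi_1          1             exp(2*I*pi/5)   exp(4*I*pi/5)   exp(-4*I*pi/5)  exp(-2*I*pi/5)
  chi_2          1             exp(4*I*pi/5)   exp(-2*I*pi/5)  exp(2*I*pi/5)   exp(-4*I*pi/5)
  chi_3          1             exp(-4*I*pi/5)  exp(2*I*pi/5)   exp(-2*I*pi/5)  exp(4*I*pi/5) 
  chi_4          1             exp(-2*I*pi/5)  exp(-4*I*pi/5)  exp(4*I*pi/5)   exp(2*I*pi/5) 

Spot check: chi_0(3) = zeta_5^(0*3) = zeta_5^0 = 1.

Explanation: Z/5Z is abelian, so all 5 irreducible complex representations are 1-dimensional. They are given by chi_k(m) = zeta_5^(k*m) for k = 0,...,4. Row orthogonality: sum_m chi_k(m) conj(chi_l(m)) = 5 * [k = l].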